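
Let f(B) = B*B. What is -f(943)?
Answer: -889249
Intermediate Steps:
f(B) = B²
-f(943) = -1*943² = -1*889249 = -889249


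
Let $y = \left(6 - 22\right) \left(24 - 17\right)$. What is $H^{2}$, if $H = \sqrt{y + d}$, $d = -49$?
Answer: $-161$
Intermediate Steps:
$y = -112$ ($y = \left(-16\right) 7 = -112$)
$H = i \sqrt{161}$ ($H = \sqrt{-112 - 49} = \sqrt{-161} = i \sqrt{161} \approx 12.689 i$)
$H^{2} = \left(i \sqrt{161}\right)^{2} = -161$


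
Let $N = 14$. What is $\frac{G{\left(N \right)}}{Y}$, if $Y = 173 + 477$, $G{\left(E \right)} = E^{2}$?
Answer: $\frac{98}{325} \approx 0.30154$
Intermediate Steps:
$Y = 650$
$\frac{G{\left(N \right)}}{Y} = \frac{14^{2}}{650} = 196 \cdot \frac{1}{650} = \frac{98}{325}$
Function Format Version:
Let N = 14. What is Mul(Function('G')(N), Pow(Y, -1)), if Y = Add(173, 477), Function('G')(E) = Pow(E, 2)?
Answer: Rational(98, 325) ≈ 0.30154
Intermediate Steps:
Y = 650
Mul(Function('G')(N), Pow(Y, -1)) = Mul(Pow(14, 2), Pow(650, -1)) = Mul(196, Rational(1, 650)) = Rational(98, 325)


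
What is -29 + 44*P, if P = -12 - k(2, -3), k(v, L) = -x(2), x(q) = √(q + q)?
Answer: -469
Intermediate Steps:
x(q) = √2*√q (x(q) = √(2*q) = √2*√q)
k(v, L) = -2 (k(v, L) = -√2*√2 = -1*2 = -2)
P = -10 (P = -12 - 1*(-2) = -12 + 2 = -10)
-29 + 44*P = -29 + 44*(-10) = -29 - 440 = -469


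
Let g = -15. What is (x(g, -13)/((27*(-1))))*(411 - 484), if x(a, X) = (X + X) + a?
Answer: -2993/27 ≈ -110.85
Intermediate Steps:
x(a, X) = a + 2*X (x(a, X) = 2*X + a = a + 2*X)
(x(g, -13)/((27*(-1))))*(411 - 484) = ((-15 + 2*(-13))/((27*(-1))))*(411 - 484) = ((-15 - 26)/(-27))*(-73) = -41*(-1/27)*(-73) = (41/27)*(-73) = -2993/27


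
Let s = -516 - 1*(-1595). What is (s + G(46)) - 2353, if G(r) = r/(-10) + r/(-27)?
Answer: -172841/135 ≈ -1280.3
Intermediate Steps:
s = 1079 (s = -516 + 1595 = 1079)
G(r) = -37*r/270 (G(r) = r*(-⅒) + r*(-1/27) = -r/10 - r/27 = -37*r/270)
(s + G(46)) - 2353 = (1079 - 37/270*46) - 2353 = (1079 - 851/135) - 2353 = 144814/135 - 2353 = -172841/135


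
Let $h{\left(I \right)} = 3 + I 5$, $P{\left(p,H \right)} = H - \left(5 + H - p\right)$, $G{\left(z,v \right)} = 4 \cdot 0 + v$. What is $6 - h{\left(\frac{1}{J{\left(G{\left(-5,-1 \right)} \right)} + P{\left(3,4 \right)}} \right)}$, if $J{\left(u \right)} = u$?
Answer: $\frac{14}{3} \approx 4.6667$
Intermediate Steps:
$G{\left(z,v \right)} = v$ ($G{\left(z,v \right)} = 0 + v = v$)
$P{\left(p,H \right)} = -5 + p$ ($P{\left(p,H \right)} = H - \left(5 + H - p\right) = -5 + p$)
$h{\left(I \right)} = 3 + 5 I$
$6 - h{\left(\frac{1}{J{\left(G{\left(-5,-1 \right)} \right)} + P{\left(3,4 \right)}} \right)} = 6 - \left(3 + \frac{5}{-1 + \left(-5 + 3\right)}\right) = 6 - \left(3 + \frac{5}{-1 - 2}\right) = 6 - \left(3 + \frac{5}{-3}\right) = 6 - \left(3 + 5 \left(- \frac{1}{3}\right)\right) = 6 - \left(3 - \frac{5}{3}\right) = 6 - \frac{4}{3} = \frac{14}{3}$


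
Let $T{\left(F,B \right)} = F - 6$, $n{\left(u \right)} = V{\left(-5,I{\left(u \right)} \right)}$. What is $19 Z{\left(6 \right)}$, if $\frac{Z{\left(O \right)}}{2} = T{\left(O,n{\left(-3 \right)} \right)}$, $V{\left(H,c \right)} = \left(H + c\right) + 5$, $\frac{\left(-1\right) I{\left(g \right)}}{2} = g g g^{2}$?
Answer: $0$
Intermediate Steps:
$I{\left(g \right)} = - 2 g^{4}$ ($I{\left(g \right)} = - 2 g g g^{2} = - 2 g^{2} g^{2} = - 2 g^{4}$)
$V{\left(H,c \right)} = 5 + H + c$
$n{\left(u \right)} = - 2 u^{4}$ ($n{\left(u \right)} = 5 - 5 - 2 u^{4} = - 2 u^{4}$)
$T{\left(F,B \right)} = -6 + F$ ($T{\left(F,B \right)} = F - 6 = -6 + F$)
$Z{\left(O \right)} = -12 + 2 O$ ($Z{\left(O \right)} = 2 \left(-6 + O\right) = -12 + 2 O$)
$19 Z{\left(6 \right)} = 19 \left(-12 + 2 \cdot 6\right) = 19 \left(-12 + 12\right) = 19 \cdot 0 = 0$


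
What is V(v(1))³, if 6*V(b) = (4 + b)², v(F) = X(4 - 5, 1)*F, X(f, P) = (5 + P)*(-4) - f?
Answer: 47045881/216 ≈ 2.1781e+5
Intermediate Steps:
X(f, P) = -20 - f - 4*P (X(f, P) = (-20 - 4*P) - f = -20 - f - 4*P)
v(F) = -23*F (v(F) = (-20 - (4 - 5) - 4*1)*F = (-20 - 1*(-1) - 4)*F = (-20 + 1 - 4)*F = -23*F)
V(b) = (4 + b)²/6
V(v(1))³ = ((4 - 23*1)²/6)³ = ((4 - 23)²/6)³ = ((⅙)*(-19)²)³ = ((⅙)*361)³ = (361/6)³ = 47045881/216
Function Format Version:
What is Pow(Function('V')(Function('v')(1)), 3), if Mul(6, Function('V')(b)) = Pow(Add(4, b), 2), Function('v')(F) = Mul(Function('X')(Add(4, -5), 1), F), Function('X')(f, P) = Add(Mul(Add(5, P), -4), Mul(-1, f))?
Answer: Rational(47045881, 216) ≈ 2.1781e+5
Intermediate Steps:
Function('X')(f, P) = Add(-20, Mul(-1, f), Mul(-4, P)) (Function('X')(f, P) = Add(Add(-20, Mul(-4, P)), Mul(-1, f)) = Add(-20, Mul(-1, f), Mul(-4, P)))
Function('v')(F) = Mul(-23, F) (Function('v')(F) = Mul(Add(-20, Mul(-1, Add(4, -5)), Mul(-4, 1)), F) = Mul(Add(-20, Mul(-1, -1), -4), F) = Mul(Add(-20, 1, -4), F) = Mul(-23, F))
Function('V')(b) = Mul(Rational(1, 6), Pow(Add(4, b), 2))
Pow(Function('V')(Function('v')(1)), 3) = Pow(Mul(Rational(1, 6), Pow(Add(4, Mul(-23, 1)), 2)), 3) = Pow(Mul(Rational(1, 6), Pow(Add(4, -23), 2)), 3) = Pow(Mul(Rational(1, 6), Pow(-19, 2)), 3) = Pow(Mul(Rational(1, 6), 361), 3) = Pow(Rational(361, 6), 3) = Rational(47045881, 216)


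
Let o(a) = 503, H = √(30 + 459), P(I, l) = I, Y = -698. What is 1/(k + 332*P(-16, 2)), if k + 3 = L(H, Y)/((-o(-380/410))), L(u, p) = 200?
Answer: -503/2673645 ≈ -0.00018813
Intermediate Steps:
H = √489 ≈ 22.113
k = -1709/503 (k = -3 + 200/((-1*503)) = -3 + 200/(-503) = -3 + 200*(-1/503) = -3 - 200/503 = -1709/503 ≈ -3.3976)
1/(k + 332*P(-16, 2)) = 1/(-1709/503 + 332*(-16)) = 1/(-1709/503 - 5312) = 1/(-2673645/503) = -503/2673645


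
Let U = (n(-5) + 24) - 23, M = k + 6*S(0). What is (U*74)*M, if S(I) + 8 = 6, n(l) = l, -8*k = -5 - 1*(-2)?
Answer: 3441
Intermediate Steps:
k = 3/8 (k = -(-5 - 1*(-2))/8 = -(-5 + 2)/8 = -⅛*(-3) = 3/8 ≈ 0.37500)
S(I) = -2 (S(I) = -8 + 6 = -2)
M = -93/8 (M = 3/8 + 6*(-2) = 3/8 - 12 = -93/8 ≈ -11.625)
U = -4 (U = (-5 + 24) - 23 = 19 - 23 = -4)
(U*74)*M = -4*74*(-93/8) = -296*(-93/8) = 3441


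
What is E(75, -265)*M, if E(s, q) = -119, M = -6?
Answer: 714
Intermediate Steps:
E(75, -265)*M = -119*(-6) = 714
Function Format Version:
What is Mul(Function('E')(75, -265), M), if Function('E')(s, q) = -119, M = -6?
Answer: 714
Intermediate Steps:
Mul(Function('E')(75, -265), M) = Mul(-119, -6) = 714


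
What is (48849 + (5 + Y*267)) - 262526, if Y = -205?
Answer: -268407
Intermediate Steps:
(48849 + (5 + Y*267)) - 262526 = (48849 + (5 - 205*267)) - 262526 = (48849 + (5 - 54735)) - 262526 = (48849 - 54730) - 262526 = -5881 - 262526 = -268407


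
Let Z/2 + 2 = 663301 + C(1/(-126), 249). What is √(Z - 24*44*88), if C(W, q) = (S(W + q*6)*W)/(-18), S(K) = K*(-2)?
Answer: √176271327794/378 ≈ 1110.7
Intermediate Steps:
S(K) = -2*K
C(W, q) = -W*(-12*q - 2*W)/18 (C(W, q) = ((-2*(W + q*6))*W)/(-18) = ((-2*(W + 6*q))*W)*(-1/18) = ((-12*q - 2*W)*W)*(-1/18) = (W*(-12*q - 2*W))*(-1/18) = -W*(-12*q - 2*W)/18)
Z = 94774626073/71442 (Z = -4 + 2*(663301 + (⅑)*(1/(-126) + 6*249)/(-126)) = -4 + 2*(663301 + (⅑)*(-1/126)*(-1/126 + 1494)) = -4 + 2*(663301 + (⅑)*(-1/126)*(188243/126)) = -4 + 2*(663301 - 188243/142884) = -4 + 2*(94774911841/142884) = -4 + 94774911841/71442 = 94774626073/71442 ≈ 1.3266e+6)
√(Z - 24*44*88) = √(94774626073/71442 - 24*44*88) = √(94774626073/71442 - 1056*88) = √(94774626073/71442 - 92928) = √(88135663897/71442) = √176271327794/378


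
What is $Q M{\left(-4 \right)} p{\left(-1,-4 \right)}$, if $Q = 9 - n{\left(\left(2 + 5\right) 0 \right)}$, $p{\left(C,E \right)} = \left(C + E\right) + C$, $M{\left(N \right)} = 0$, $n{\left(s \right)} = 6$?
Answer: $0$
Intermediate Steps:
$p{\left(C,E \right)} = E + 2 C$
$Q = 3$ ($Q = 9 - 6 = 3$)
$Q M{\left(-4 \right)} p{\left(-1,-4 \right)} = 3 \cdot 0 \left(-4 + 2 \left(-1\right)\right) = 0 \left(-4 - 2\right) = 0 \left(-6\right) = 0$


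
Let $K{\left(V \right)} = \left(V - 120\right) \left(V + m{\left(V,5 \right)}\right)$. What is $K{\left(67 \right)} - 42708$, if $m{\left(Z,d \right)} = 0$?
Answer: $-46259$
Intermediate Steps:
$K{\left(V \right)} = V \left(-120 + V\right)$ ($K{\left(V \right)} = \left(V - 120\right) \left(V + 0\right) = \left(-120 + V\right) V = V \left(-120 + V\right)$)
$K{\left(67 \right)} - 42708 = 67 \left(-120 + 67\right) - 42708 = 67 \left(-53\right) - 42708 = -3551 - 42708 = -46259$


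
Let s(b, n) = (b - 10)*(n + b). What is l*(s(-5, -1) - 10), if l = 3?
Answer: 240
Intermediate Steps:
s(b, n) = (-10 + b)*(b + n)
l*(s(-5, -1) - 10) = 3*(((-5)² - 10*(-5) - 10*(-1) - 5*(-1)) - 10) = 3*((25 + 50 + 10 + 5) - 10) = 3*(90 - 10) = 3*80 = 240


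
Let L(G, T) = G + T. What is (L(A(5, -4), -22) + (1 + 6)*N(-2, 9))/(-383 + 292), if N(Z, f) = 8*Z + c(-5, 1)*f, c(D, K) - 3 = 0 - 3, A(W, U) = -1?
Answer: 135/91 ≈ 1.4835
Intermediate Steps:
c(D, K) = 0 (c(D, K) = 3 + (0 - 3) = 3 - 3 = 0)
N(Z, f) = 8*Z (N(Z, f) = 8*Z + 0*f = 8*Z + 0 = 8*Z)
(L(A(5, -4), -22) + (1 + 6)*N(-2, 9))/(-383 + 292) = ((-1 - 22) + (1 + 6)*(8*(-2)))/(-383 + 292) = (-23 + 7*(-16))/(-91) = (-23 - 112)*(-1/91) = -135*(-1/91) = 135/91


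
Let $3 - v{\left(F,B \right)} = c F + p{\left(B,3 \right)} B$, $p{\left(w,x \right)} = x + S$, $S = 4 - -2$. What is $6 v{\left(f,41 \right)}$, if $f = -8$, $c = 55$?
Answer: $444$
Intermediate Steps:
$S = 6$ ($S = 4 + 2 = 6$)
$p{\left(w,x \right)} = 6 + x$ ($p{\left(w,x \right)} = x + 6 = 6 + x$)
$v{\left(F,B \right)} = 3 - 55 F - 9 B$ ($v{\left(F,B \right)} = 3 - \left(55 F + \left(6 + 3\right) B\right) = 3 - \left(55 F + 9 B\right) = 3 - \left(9 B + 55 F\right) = 3 - 55 F - 9 B$)
$6 v{\left(f,41 \right)} = 6 \left(3 - -440 - 369\right) = 6 \left(3 + 440 - 369\right) = 6 \cdot 74 = 444$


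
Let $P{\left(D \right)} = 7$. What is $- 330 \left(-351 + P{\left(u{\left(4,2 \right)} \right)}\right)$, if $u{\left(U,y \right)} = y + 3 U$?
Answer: $113520$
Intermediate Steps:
$- 330 \left(-351 + P{\left(u{\left(4,2 \right)} \right)}\right) = - 330 \left(-351 + 7\right) = \left(-330\right) \left(-344\right) = 113520$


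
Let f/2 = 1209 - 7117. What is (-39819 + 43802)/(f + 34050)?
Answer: 3983/22234 ≈ 0.17914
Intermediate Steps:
f = -11816 (f = 2*(1209 - 7117) = 2*(-5908) = -11816)
(-39819 + 43802)/(f + 34050) = (-39819 + 43802)/(-11816 + 34050) = 3983/22234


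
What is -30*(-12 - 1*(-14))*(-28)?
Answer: 1680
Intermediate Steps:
-30*(-12 - 1*(-14))*(-28) = -30*(-12 + 14)*(-28) = -30*2*(-28) = -60*(-28) = 1680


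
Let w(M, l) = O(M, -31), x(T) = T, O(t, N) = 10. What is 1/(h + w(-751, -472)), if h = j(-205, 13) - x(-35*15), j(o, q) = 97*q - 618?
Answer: 1/1178 ≈ 0.00084890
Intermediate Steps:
j(o, q) = -618 + 97*q
w(M, l) = 10
h = 1168 (h = (-618 + 97*13) - (-35)*15 = (-618 + 1261) - 1*(-525) = 643 + 525 = 1168)
1/(h + w(-751, -472)) = 1/(1168 + 10) = 1/1178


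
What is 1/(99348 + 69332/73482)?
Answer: 36741/3650179534 ≈ 1.0066e-5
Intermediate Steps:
1/(99348 + 69332/73482) = 1/(99348 + 69332*(1/73482)) = 1/(99348 + 34666/36741) = 1/(3650179534/36741) = 36741/3650179534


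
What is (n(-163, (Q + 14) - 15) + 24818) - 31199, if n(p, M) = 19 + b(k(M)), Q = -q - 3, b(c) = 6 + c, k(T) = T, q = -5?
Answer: -6355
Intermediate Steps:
Q = 2 (Q = -1*(-5) - 3 = 5 - 3 = 2)
n(p, M) = 25 + M (n(p, M) = 19 + (6 + M) = 25 + M)
(n(-163, (Q + 14) - 15) + 24818) - 31199 = ((25 + ((2 + 14) - 15)) + 24818) - 31199 = ((25 + (16 - 15)) + 24818) - 31199 = ((25 + 1) + 24818) - 31199 = (26 + 24818) - 31199 = 24844 - 31199 = -6355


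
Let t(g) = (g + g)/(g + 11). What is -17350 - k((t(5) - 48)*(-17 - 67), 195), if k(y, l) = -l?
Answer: -17155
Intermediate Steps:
t(g) = 2*g/(11 + g) (t(g) = (2*g)/(11 + g) = 2*g/(11 + g))
-17350 - k((t(5) - 48)*(-17 - 67), 195) = -17350 - (-1)*195 = -17350 - 1*(-195) = -17350 + 195 = -17155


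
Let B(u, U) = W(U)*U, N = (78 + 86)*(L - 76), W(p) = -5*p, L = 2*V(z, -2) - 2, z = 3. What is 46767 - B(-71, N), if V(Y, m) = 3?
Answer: 697191087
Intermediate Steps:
L = 4 (L = 2*3 - 2 = 6 - 2 = 4)
N = -11808 (N = (78 + 86)*(4 - 76) = 164*(-72) = -11808)
B(u, U) = -5*U**2 (B(u, U) = (-5*U)*U = -5*U**2)
46767 - B(-71, N) = 46767 - (-5)*(-11808)**2 = 46767 - (-5)*139428864 = 46767 - 1*(-697144320) = 46767 + 697144320 = 697191087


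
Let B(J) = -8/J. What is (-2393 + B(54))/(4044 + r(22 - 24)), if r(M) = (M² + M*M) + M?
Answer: -12923/21870 ≈ -0.59090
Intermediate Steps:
r(M) = M + 2*M² (r(M) = (M² + M²) + M = 2*M² + M = M + 2*M²)
(-2393 + B(54))/(4044 + r(22 - 24)) = (-2393 - 8/54)/(4044 + (22 - 24)*(1 + 2*(22 - 24))) = (-2393 - 8*1/54)/(4044 - 2*(1 + 2*(-2))) = (-2393 - 4/27)/(4044 - 2*(1 - 4)) = -64615/(27*(4044 - 2*(-3))) = -64615/(27*(4044 + 6)) = -64615/27/4050 = -64615/27*1/4050 = -12923/21870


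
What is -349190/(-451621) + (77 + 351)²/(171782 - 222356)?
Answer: -32534903102/11420140227 ≈ -2.8489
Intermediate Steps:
-349190/(-451621) + (77 + 351)²/(171782 - 222356) = -349190*(-1/451621) + 428²/(-50574) = 349190/451621 + 183184*(-1/50574) = 349190/451621 - 91592/25287 = -32534903102/11420140227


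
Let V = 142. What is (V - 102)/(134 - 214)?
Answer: -1/2 ≈ -0.50000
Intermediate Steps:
(V - 102)/(134 - 214) = (142 - 102)/(134 - 214) = 40/(-80) = 40*(-1/80) = -1/2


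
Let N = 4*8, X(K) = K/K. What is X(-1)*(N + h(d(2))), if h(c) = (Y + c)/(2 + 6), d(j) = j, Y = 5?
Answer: 263/8 ≈ 32.875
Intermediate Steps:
X(K) = 1
h(c) = 5/8 + c/8 (h(c) = (5 + c)/(2 + 6) = (5 + c)/8 = (5 + c)*(⅛) = 5/8 + c/8)
N = 32
X(-1)*(N + h(d(2))) = 1*(32 + (5/8 + (⅛)*2)) = 1*(32 + (5/8 + ¼)) = 1*(32 + 7/8) = 1*(263/8) = 263/8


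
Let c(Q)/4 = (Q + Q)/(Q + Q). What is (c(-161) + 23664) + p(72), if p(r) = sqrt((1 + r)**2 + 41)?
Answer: 23668 + sqrt(5370) ≈ 23741.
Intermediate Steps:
c(Q) = 4 (c(Q) = 4*((Q + Q)/(Q + Q)) = 4*((2*Q)/((2*Q))) = 4*((2*Q)*(1/(2*Q))) = 4*1 = 4)
p(r) = sqrt(41 + (1 + r)**2)
(c(-161) + 23664) + p(72) = (4 + 23664) + sqrt(41 + (1 + 72)**2) = 23668 + sqrt(41 + 73**2) = 23668 + sqrt(41 + 5329) = 23668 + sqrt(5370)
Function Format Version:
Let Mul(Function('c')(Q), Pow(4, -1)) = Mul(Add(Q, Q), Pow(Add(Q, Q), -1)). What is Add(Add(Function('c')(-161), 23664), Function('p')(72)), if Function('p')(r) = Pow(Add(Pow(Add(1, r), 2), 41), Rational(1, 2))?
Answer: Add(23668, Pow(5370, Rational(1, 2))) ≈ 23741.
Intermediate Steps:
Function('c')(Q) = 4 (Function('c')(Q) = Mul(4, Mul(Add(Q, Q), Pow(Add(Q, Q), -1))) = Mul(4, Mul(Mul(2, Q), Pow(Mul(2, Q), -1))) = Mul(4, Mul(Mul(2, Q), Mul(Rational(1, 2), Pow(Q, -1)))) = Mul(4, 1) = 4)
Function('p')(r) = Pow(Add(41, Pow(Add(1, r), 2)), Rational(1, 2))
Add(Add(Function('c')(-161), 23664), Function('p')(72)) = Add(Add(4, 23664), Pow(Add(41, Pow(Add(1, 72), 2)), Rational(1, 2))) = Add(23668, Pow(Add(41, Pow(73, 2)), Rational(1, 2))) = Add(23668, Pow(Add(41, 5329), Rational(1, 2))) = Add(23668, Pow(5370, Rational(1, 2)))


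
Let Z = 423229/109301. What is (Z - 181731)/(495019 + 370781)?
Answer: -763959877/3639723300 ≈ -0.20990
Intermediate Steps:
Z = 423229/109301 (Z = 423229*(1/109301) = 423229/109301 ≈ 3.8721)
(Z - 181731)/(495019 + 370781) = (423229/109301 - 181731)/(495019 + 370781) = -19862956802/109301/865800 = -19862956802/109301*1/865800 = -763959877/3639723300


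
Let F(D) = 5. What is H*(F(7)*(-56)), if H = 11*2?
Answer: -6160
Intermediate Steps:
H = 22
H*(F(7)*(-56)) = 22*(5*(-56)) = 22*(-280) = -6160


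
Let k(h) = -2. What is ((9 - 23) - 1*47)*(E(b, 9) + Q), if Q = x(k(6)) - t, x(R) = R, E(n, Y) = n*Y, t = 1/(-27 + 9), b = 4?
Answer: -37393/18 ≈ -2077.4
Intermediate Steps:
t = -1/18 (t = 1/(-18) = -1/18 ≈ -0.055556)
E(n, Y) = Y*n
Q = -35/18 (Q = -2 - 1*(-1/18) = -2 + 1/18 = -35/18 ≈ -1.9444)
((9 - 23) - 1*47)*(E(b, 9) + Q) = ((9 - 23) - 1*47)*(9*4 - 35/18) = (-14 - 47)*(36 - 35/18) = -61*613/18 = -37393/18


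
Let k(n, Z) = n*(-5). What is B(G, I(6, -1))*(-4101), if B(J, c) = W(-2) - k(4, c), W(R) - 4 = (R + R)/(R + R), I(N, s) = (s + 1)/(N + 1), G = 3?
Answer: -102525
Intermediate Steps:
k(n, Z) = -5*n
I(N, s) = (1 + s)/(1 + N)
W(R) = 5 (W(R) = 4 + (R + R)/(R + R) = 4 + (2*R)/((2*R)) = 4 + (2*R)*(1/(2*R)) = 4 + 1 = 5)
B(J, c) = 25 (B(J, c) = 5 - (-5)*4 = 5 - 1*(-20) = 5 + 20 = 25)
B(G, I(6, -1))*(-4101) = 25*(-4101) = -102525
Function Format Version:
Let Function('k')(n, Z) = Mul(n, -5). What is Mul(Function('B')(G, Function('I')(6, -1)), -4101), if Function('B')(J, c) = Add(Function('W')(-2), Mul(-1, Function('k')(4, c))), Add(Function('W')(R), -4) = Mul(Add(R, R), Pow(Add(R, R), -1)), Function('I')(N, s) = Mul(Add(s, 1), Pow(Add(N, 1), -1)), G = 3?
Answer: -102525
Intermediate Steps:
Function('k')(n, Z) = Mul(-5, n)
Function('I')(N, s) = Mul(Pow(Add(1, N), -1), Add(1, s)) (Function('I')(N, s) = Mul(Add(1, s), Pow(Add(1, N), -1)) = Mul(Pow(Add(1, N), -1), Add(1, s)))
Function('W')(R) = 5 (Function('W')(R) = Add(4, Mul(Add(R, R), Pow(Add(R, R), -1))) = Add(4, Mul(Mul(2, R), Pow(Mul(2, R), -1))) = Add(4, Mul(Mul(2, R), Mul(Rational(1, 2), Pow(R, -1)))) = Add(4, 1) = 5)
Function('B')(J, c) = 25 (Function('B')(J, c) = Add(5, Mul(-1, Mul(-5, 4))) = Add(5, Mul(-1, -20)) = Add(5, 20) = 25)
Mul(Function('B')(G, Function('I')(6, -1)), -4101) = Mul(25, -4101) = -102525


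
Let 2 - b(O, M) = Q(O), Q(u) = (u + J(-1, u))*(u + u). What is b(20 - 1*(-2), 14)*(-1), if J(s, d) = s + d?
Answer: 1890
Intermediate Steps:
J(s, d) = d + s
Q(u) = 2*u*(-1 + 2*u) (Q(u) = (u + (u - 1))*(u + u) = (u + (-1 + u))*(2*u) = (-1 + 2*u)*(2*u) = 2*u*(-1 + 2*u))
b(O, M) = 2 - 2*O*(-1 + 2*O)
b(20 - 1*(-2), 14)*(-1) = (2 - 2*(20 - 1*(-2))*(-1 + 2*(20 - 1*(-2))))*(-1) = (2 - 2*(20 + 2)*(-1 + 2*(20 + 2)))*(-1) = (2 - 2*22*(-1 + 2*22))*(-1) = (2 - 2*22*(-1 + 44))*(-1) = (2 - 2*22*43)*(-1) = (2 - 1892)*(-1) = -1890*(-1) = 1890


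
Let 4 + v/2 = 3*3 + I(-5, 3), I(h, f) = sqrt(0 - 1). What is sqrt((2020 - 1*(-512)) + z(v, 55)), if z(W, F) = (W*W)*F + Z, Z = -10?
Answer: sqrt(7802 + 2200*I) ≈ 89.186 + 12.334*I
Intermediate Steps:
I(h, f) = I (I(h, f) = sqrt(-1) = I)
v = 10 + 2*I (v = -8 + 2*(3*3 + I) = -8 + 2*(9 + I) = -8 + (18 + 2*I) = 10 + 2*I ≈ 10.0 + 2.0*I)
z(W, F) = -10 + F*W**2 (z(W, F) = (W*W)*F - 10 = W**2*F - 10 = F*W**2 - 10 = -10 + F*W**2)
sqrt((2020 - 1*(-512)) + z(v, 55)) = sqrt((2020 - 1*(-512)) + (-10 + 55*(10 + 2*I)**2)) = sqrt((2020 + 512) + (-10 + 55*(10 + 2*I)**2)) = sqrt(2532 + (-10 + 55*(10 + 2*I)**2)) = sqrt(2522 + 55*(10 + 2*I)**2)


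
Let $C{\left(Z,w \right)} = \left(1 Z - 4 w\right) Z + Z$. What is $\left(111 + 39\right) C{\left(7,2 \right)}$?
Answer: $0$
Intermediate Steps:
$C{\left(Z,w \right)} = Z + Z \left(Z - 4 w\right)$ ($C{\left(Z,w \right)} = \left(Z - 4 w\right) Z + Z = Z \left(Z - 4 w\right) + Z = Z + Z \left(Z - 4 w\right)$)
$\left(111 + 39\right) C{\left(7,2 \right)} = \left(111 + 39\right) 7 \left(1 + 7 - 8\right) = 150 \cdot 7 \left(1 + 7 - 8\right) = 150 \cdot 7 \cdot 0 = 150 \cdot 0 = 0$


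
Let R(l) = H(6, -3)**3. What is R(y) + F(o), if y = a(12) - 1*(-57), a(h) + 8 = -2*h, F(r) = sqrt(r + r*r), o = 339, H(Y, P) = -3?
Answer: -27 + 2*sqrt(28815) ≈ 312.50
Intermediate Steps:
F(r) = sqrt(r + r**2)
a(h) = -8 - 2*h
y = 25 (y = (-8 - 2*12) - 1*(-57) = (-8 - 24) + 57 = -32 + 57 = 25)
R(l) = -27 (R(l) = (-3)**3 = -27)
R(y) + F(o) = -27 + sqrt(339*(1 + 339)) = -27 + sqrt(339*340) = -27 + sqrt(115260) = -27 + 2*sqrt(28815)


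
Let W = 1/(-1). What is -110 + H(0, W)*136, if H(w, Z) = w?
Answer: -110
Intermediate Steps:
W = -1
-110 + H(0, W)*136 = -110 + 0*136 = -110 + 0 = -110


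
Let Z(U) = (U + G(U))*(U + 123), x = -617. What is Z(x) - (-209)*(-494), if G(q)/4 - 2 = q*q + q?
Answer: -750824672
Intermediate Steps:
G(q) = 8 + 4*q + 4*q² (G(q) = 8 + 4*(q*q + q) = 8 + 4*(q² + q) = 8 + 4*(q + q²) = 8 + (4*q + 4*q²) = 8 + 4*q + 4*q²)
Z(U) = (123 + U)*(8 + 4*U² + 5*U) (Z(U) = (U + (8 + 4*U + 4*U²))*(U + 123) = (8 + 4*U² + 5*U)*(123 + U) = (123 + U)*(8 + 4*U² + 5*U))
Z(x) - (-209)*(-494) = (984 + 4*(-617)³ + 497*(-617)² + 623*(-617)) - (-209)*(-494) = (984 + 4*(-234885113) + 497*380689 - 384391) - 1*103246 = (984 - 939540452 + 189202433 - 384391) - 103246 = -750721426 - 103246 = -750824672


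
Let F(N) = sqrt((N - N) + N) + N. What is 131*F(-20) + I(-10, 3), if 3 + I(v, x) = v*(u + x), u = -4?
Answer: -2613 + 262*I*sqrt(5) ≈ -2613.0 + 585.85*I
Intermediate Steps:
F(N) = N + sqrt(N) (F(N) = sqrt(0 + N) + N = sqrt(N) + N = N + sqrt(N))
I(v, x) = -3 + v*(-4 + x)
131*F(-20) + I(-10, 3) = 131*(-20 + sqrt(-20)) + (-3 - 4*(-10) - 10*3) = 131*(-20 + 2*I*sqrt(5)) + (-3 + 40 - 30) = (-2620 + 262*I*sqrt(5)) + 7 = -2613 + 262*I*sqrt(5)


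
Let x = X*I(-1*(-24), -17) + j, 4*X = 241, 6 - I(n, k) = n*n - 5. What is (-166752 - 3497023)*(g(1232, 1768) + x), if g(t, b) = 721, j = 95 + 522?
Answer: 479269399075/4 ≈ 1.1982e+11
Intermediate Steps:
j = 617
I(n, k) = 11 - n² (I(n, k) = 6 - (n*n - 5) = 6 - (n² - 5) = 6 - (-5 + n²) = 6 + (5 - n²) = 11 - n²)
X = 241/4 (X = (¼)*241 = 241/4 ≈ 60.250)
x = -133697/4 (x = 241*(11 - (-1*(-24))²)/4 + 617 = 241*(11 - 1*24²)/4 + 617 = 241*(11 - 1*576)/4 + 617 = 241*(11 - 576)/4 + 617 = (241/4)*(-565) + 617 = -136165/4 + 617 = -133697/4 ≈ -33424.)
(-166752 - 3497023)*(g(1232, 1768) + x) = (-166752 - 3497023)*(721 - 133697/4) = -3663775*(-130813/4) = 479269399075/4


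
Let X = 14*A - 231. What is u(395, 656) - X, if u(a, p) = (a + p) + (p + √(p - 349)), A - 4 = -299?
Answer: 6068 + √307 ≈ 6085.5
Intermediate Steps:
A = -295 (A = 4 - 299 = -295)
u(a, p) = a + √(-349 + p) + 2*p (u(a, p) = (a + p) + (p + √(-349 + p)) = a + √(-349 + p) + 2*p)
X = -4361 (X = 14*(-295) - 231 = -4130 - 231 = -4361)
u(395, 656) - X = (395 + √(-349 + 656) + 2*656) - 1*(-4361) = (395 + √307 + 1312) + 4361 = (1707 + √307) + 4361 = 6068 + √307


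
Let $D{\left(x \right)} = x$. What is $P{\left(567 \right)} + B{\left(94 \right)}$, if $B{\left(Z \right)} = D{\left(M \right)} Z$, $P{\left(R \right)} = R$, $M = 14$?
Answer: $1883$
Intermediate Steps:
$B{\left(Z \right)} = 14 Z$
$P{\left(567 \right)} + B{\left(94 \right)} = 567 + 14 \cdot 94 = 567 + 1316 = 1883$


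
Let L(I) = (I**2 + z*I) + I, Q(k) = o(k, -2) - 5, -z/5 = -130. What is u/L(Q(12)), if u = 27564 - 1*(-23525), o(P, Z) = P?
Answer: 1087/98 ≈ 11.092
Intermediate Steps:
z = 650 (z = -5*(-130) = 650)
Q(k) = -5 + k (Q(k) = k - 5 = -5 + k)
u = 51089 (u = 27564 + 23525 = 51089)
L(I) = I**2 + 651*I (L(I) = (I**2 + 650*I) + I = I**2 + 651*I)
u/L(Q(12)) = 51089/(((-5 + 12)*(651 + (-5 + 12)))) = 51089/((7*(651 + 7))) = 51089/((7*658)) = 51089/4606 = 51089*(1/4606) = 1087/98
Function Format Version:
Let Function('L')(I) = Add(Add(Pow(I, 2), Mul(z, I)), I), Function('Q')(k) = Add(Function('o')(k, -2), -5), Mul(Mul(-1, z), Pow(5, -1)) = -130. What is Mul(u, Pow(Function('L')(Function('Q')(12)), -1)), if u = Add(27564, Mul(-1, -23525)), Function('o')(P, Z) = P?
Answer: Rational(1087, 98) ≈ 11.092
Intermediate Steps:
z = 650 (z = Mul(-5, -130) = 650)
Function('Q')(k) = Add(-5, k) (Function('Q')(k) = Add(k, -5) = Add(-5, k))
u = 51089 (u = Add(27564, 23525) = 51089)
Function('L')(I) = Add(Pow(I, 2), Mul(651, I)) (Function('L')(I) = Add(Add(Pow(I, 2), Mul(650, I)), I) = Add(Pow(I, 2), Mul(651, I)))
Mul(u, Pow(Function('L')(Function('Q')(12)), -1)) = Mul(51089, Pow(Mul(Add(-5, 12), Add(651, Add(-5, 12))), -1)) = Mul(51089, Pow(Mul(7, Add(651, 7)), -1)) = Mul(51089, Pow(Mul(7, 658), -1)) = Mul(51089, Pow(4606, -1)) = Mul(51089, Rational(1, 4606)) = Rational(1087, 98)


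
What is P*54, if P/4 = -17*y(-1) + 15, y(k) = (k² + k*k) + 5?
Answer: -22464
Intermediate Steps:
y(k) = 5 + 2*k² (y(k) = (k² + k²) + 5 = 2*k² + 5 = 5 + 2*k²)
P = -416 (P = 4*(-17*(5 + 2*(-1)²) + 15) = 4*(-17*(5 + 2*1) + 15) = 4*(-17*(5 + 2) + 15) = 4*(-17*7 + 15) = 4*(-119 + 15) = 4*(-104) = -416)
P*54 = -416*54 = -22464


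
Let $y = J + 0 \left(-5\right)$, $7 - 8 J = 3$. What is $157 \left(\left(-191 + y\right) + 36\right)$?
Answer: $- \frac{48513}{2} \approx -24257.0$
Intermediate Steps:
$J = \frac{1}{2}$ ($J = \frac{7}{8} - \frac{3}{8} = \frac{1}{2} \approx 0.5$)
$y = \frac{1}{2}$ ($y = \frac{1}{2} + 0 \left(-5\right) = \frac{1}{2} + 0 = \frac{1}{2} \approx 0.5$)
$157 \left(\left(-191 + y\right) + 36\right) = 157 \left(\left(-191 + \frac{1}{2}\right) + 36\right) = 157 \left(- \frac{381}{2} + 36\right) = 157 \left(- \frac{309}{2}\right) = - \frac{48513}{2}$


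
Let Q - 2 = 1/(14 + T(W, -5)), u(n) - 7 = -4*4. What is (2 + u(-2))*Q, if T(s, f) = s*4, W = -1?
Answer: -147/10 ≈ -14.700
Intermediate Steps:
u(n) = -9 (u(n) = 7 - 4*4 = 7 - 16 = -9)
T(s, f) = 4*s
Q = 21/10 (Q = 2 + 1/(14 + 4*(-1)) = 2 + 1/(14 - 4) = 2 + 1/10 = 2 + ⅒ = 21/10 ≈ 2.1000)
(2 + u(-2))*Q = (2 - 9)*(21/10) = -7*21/10 = -147/10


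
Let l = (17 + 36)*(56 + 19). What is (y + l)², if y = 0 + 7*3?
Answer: 15968016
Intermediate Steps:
y = 21 (y = 0 + 21 = 21)
l = 3975 (l = 53*75 = 3975)
(y + l)² = (21 + 3975)² = 3996² = 15968016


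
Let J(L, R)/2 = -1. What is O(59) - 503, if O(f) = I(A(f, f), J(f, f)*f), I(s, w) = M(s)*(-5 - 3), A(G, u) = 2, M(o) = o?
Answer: -519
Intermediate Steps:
J(L, R) = -2 (J(L, R) = 2*(-1) = -2)
I(s, w) = -8*s (I(s, w) = s*(-5 - 3) = s*(-8) = -8*s)
O(f) = -16 (O(f) = -8*2 = -16)
O(59) - 503 = -16 - 503 = -519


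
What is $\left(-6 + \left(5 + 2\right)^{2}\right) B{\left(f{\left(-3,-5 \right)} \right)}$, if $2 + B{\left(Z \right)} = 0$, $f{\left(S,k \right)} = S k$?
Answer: $-86$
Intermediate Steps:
$B{\left(Z \right)} = -2$ ($B{\left(Z \right)} = -2 + 0 = -2$)
$\left(-6 + \left(5 + 2\right)^{2}\right) B{\left(f{\left(-3,-5 \right)} \right)} = \left(-6 + \left(5 + 2\right)^{2}\right) \left(-2\right) = \left(-6 + 7^{2}\right) \left(-2\right) = \left(-6 + 49\right) \left(-2\right) = 43 \left(-2\right) = -86$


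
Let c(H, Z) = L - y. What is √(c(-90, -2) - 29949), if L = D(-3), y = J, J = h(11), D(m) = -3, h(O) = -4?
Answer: 2*I*√7487 ≈ 173.05*I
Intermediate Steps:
J = -4
y = -4
L = -3
c(H, Z) = 1 (c(H, Z) = -3 - 1*(-4) = -3 + 4 = 1)
√(c(-90, -2) - 29949) = √(1 - 29949) = √(-29948) = 2*I*√7487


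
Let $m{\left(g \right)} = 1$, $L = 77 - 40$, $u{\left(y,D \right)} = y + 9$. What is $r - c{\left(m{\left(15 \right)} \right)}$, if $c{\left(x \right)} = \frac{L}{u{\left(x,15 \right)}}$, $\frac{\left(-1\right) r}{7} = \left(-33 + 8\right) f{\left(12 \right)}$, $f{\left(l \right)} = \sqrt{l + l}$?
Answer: $- \frac{37}{10} + 350 \sqrt{6} \approx 853.62$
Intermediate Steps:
$u{\left(y,D \right)} = 9 + y$
$f{\left(l \right)} = \sqrt{2} \sqrt{l}$ ($f{\left(l \right)} = \sqrt{2 l} = \sqrt{2} \sqrt{l}$)
$L = 37$
$r = 350 \sqrt{6}$ ($r = - 7 \left(-33 + 8\right) \sqrt{2} \sqrt{12} = - 7 \left(- 25 \sqrt{2} \cdot 2 \sqrt{3}\right) = - 7 \left(- 25 \cdot 2 \sqrt{6}\right) = - 7 \left(- 50 \sqrt{6}\right) = 350 \sqrt{6} \approx 857.32$)
$c{\left(x \right)} = \frac{37}{9 + x}$
$r - c{\left(m{\left(15 \right)} \right)} = 350 \sqrt{6} - \frac{37}{9 + 1} = 350 \sqrt{6} - \frac{37}{10} = - \frac{37}{10} + 350 \sqrt{6}$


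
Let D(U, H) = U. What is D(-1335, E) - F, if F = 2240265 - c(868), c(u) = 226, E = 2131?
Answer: -2241374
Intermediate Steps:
F = 2240039 (F = 2240265 - 1*226 = 2240265 - 226 = 2240039)
D(-1335, E) - F = -1335 - 1*2240039 = -1335 - 2240039 = -2241374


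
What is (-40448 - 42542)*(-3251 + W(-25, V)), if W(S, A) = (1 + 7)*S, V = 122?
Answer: 286398490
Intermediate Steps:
W(S, A) = 8*S
(-40448 - 42542)*(-3251 + W(-25, V)) = (-40448 - 42542)*(-3251 + 8*(-25)) = -82990*(-3251 - 200) = -82990*(-3451) = 286398490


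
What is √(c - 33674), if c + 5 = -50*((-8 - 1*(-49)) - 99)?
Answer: I*√30779 ≈ 175.44*I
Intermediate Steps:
c = 2895 (c = -5 - 50*((-8 - 1*(-49)) - 99) = -5 - 50*((-8 + 49) - 99) = -5 - 50*(41 - 99) = -5 - 50*(-58) = -5 + 2900 = 2895)
√(c - 33674) = √(2895 - 33674) = √(-30779) = I*√30779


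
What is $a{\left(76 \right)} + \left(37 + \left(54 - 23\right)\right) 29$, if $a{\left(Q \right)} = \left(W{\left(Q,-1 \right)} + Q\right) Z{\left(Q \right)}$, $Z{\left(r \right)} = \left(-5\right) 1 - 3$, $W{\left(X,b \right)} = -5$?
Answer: $1404$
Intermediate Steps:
$Z{\left(r \right)} = -8$ ($Z{\left(r \right)} = -5 - 3 = -8$)
$a{\left(Q \right)} = 40 - 8 Q$ ($a{\left(Q \right)} = \left(-5 + Q\right) \left(-8\right) = 40 - 8 Q$)
$a{\left(76 \right)} + \left(37 + \left(54 - 23\right)\right) 29 = \left(40 - 608\right) + \left(37 + \left(54 - 23\right)\right) 29 = \left(40 - 608\right) + \left(37 + 31\right) 29 = -568 + 68 \cdot 29 = -568 + 1972 = 1404$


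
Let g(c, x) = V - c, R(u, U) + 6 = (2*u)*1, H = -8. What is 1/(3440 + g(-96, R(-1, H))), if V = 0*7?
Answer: 1/3536 ≈ 0.00028281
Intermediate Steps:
V = 0
R(u, U) = -6 + 2*u (R(u, U) = -6 + (2*u)*1 = -6 + 2*u)
g(c, x) = -c (g(c, x) = 0 - c = -c)
1/(3440 + g(-96, R(-1, H))) = 1/(3440 - 1*(-96)) = 1/(3440 + 96) = 1/3536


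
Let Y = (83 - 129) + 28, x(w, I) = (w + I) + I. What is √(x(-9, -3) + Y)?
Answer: I*√33 ≈ 5.7446*I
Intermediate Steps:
x(w, I) = w + 2*I (x(w, I) = (I + w) + I = w + 2*I)
Y = -18 (Y = -46 + 28 = -18)
√(x(-9, -3) + Y) = √((-9 + 2*(-3)) - 18) = √((-9 - 6) - 18) = √(-15 - 18) = √(-33) = I*√33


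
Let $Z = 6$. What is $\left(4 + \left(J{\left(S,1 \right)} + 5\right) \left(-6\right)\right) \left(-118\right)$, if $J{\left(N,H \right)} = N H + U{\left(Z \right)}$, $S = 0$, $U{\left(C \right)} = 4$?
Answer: $5900$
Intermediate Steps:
$J{\left(N,H \right)} = 4 + H N$ ($J{\left(N,H \right)} = N H + 4 = H N + 4 = 4 + H N$)
$\left(4 + \left(J{\left(S,1 \right)} + 5\right) \left(-6\right)\right) \left(-118\right) = \left(4 + \left(\left(4 + 1 \cdot 0\right) + 5\right) \left(-6\right)\right) \left(-118\right) = \left(4 + \left(\left(4 + 0\right) + 5\right) \left(-6\right)\right) \left(-118\right) = \left(4 + \left(4 + 5\right) \left(-6\right)\right) \left(-118\right) = \left(4 + 9 \left(-6\right)\right) \left(-118\right) = \left(4 - 54\right) \left(-118\right) = \left(-50\right) \left(-118\right) = 5900$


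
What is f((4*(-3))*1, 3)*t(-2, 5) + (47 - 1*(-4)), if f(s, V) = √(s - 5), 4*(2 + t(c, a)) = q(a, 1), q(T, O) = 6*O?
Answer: 51 - I*√17/2 ≈ 51.0 - 2.0616*I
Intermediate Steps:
t(c, a) = -½ (t(c, a) = -2 + (6*1)/4 = -2 + (¼)*6 = -2 + 3/2 = -½)
f(s, V) = √(-5 + s)
f((4*(-3))*1, 3)*t(-2, 5) + (47 - 1*(-4)) = √(-5 + (4*(-3))*1)*(-½) + (47 - 1*(-4)) = √(-5 - 12*1)*(-½) + (47 + 4) = √(-5 - 12)*(-½) + 51 = √(-17)*(-½) + 51 = (I*√17)*(-½) + 51 = -I*√17/2 + 51 = 51 - I*√17/2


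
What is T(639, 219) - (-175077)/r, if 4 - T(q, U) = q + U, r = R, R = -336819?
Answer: -13705643/16039 ≈ -854.52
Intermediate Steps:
r = -336819
T(q, U) = 4 - U - q (T(q, U) = 4 - (q + U) = 4 - (U + q) = 4 + (-U - q) = 4 - U - q)
T(639, 219) - (-175077)/r = (4 - 1*219 - 1*639) - (-175077)/(-336819) = (4 - 219 - 639) - (-175077)*(-1)/336819 = -854 - 1*8337/16039 = -854 - 8337/16039 = -13705643/16039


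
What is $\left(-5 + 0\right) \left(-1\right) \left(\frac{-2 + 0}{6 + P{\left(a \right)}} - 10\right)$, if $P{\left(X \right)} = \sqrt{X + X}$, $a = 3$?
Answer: $-52 + \frac{\sqrt{6}}{3} \approx -51.183$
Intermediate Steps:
$P{\left(X \right)} = \sqrt{2} \sqrt{X}$ ($P{\left(X \right)} = \sqrt{2 X} = \sqrt{2} \sqrt{X}$)
$\left(-5 + 0\right) \left(-1\right) \left(\frac{-2 + 0}{6 + P{\left(a \right)}} - 10\right) = \left(-5 + 0\right) \left(-1\right) \left(\frac{-2 + 0}{6 + \sqrt{2} \sqrt{3}} - 10\right) = \left(-5\right) \left(-1\right) \left(- \frac{2}{6 + \sqrt{6}} - 10\right) = 5 \left(-10 - \frac{2}{6 + \sqrt{6}}\right) = -50 - \frac{10}{6 + \sqrt{6}}$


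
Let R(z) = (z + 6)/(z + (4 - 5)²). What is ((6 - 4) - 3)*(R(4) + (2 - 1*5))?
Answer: 1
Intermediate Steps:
R(z) = (6 + z)/(1 + z) (R(z) = (6 + z)/(z + (-1)²) = (6 + z)/(z + 1) = (6 + z)/(1 + z))
((6 - 4) - 3)*(R(4) + (2 - 1*5)) = ((6 - 4) - 3)*((6 + 4)/(1 + 4) + (2 - 1*5)) = (2 - 3)*(10/5 + (2 - 5)) = -((⅕)*10 - 3) = -(2 - 3) = -1*(-1) = 1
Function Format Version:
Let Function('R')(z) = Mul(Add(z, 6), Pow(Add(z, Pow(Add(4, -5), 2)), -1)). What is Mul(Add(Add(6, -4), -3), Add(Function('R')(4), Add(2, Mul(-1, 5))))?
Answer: 1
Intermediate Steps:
Function('R')(z) = Mul(Pow(Add(1, z), -1), Add(6, z)) (Function('R')(z) = Mul(Add(6, z), Pow(Add(z, Pow(-1, 2)), -1)) = Mul(Add(6, z), Pow(Add(z, 1), -1)) = Mul(Add(6, z), Pow(Add(1, z), -1)) = Mul(Pow(Add(1, z), -1), Add(6, z)))
Mul(Add(Add(6, -4), -3), Add(Function('R')(4), Add(2, Mul(-1, 5)))) = Mul(Add(Add(6, -4), -3), Add(Mul(Pow(Add(1, 4), -1), Add(6, 4)), Add(2, Mul(-1, 5)))) = Mul(Add(2, -3), Add(Mul(Pow(5, -1), 10), Add(2, -5))) = Mul(-1, Add(Mul(Rational(1, 5), 10), -3)) = Mul(-1, Add(2, -3)) = Mul(-1, -1) = 1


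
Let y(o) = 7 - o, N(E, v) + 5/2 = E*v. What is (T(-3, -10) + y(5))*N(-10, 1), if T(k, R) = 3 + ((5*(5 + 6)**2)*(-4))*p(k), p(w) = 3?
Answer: 181375/2 ≈ 90688.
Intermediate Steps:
N(E, v) = -5/2 + E*v
T(k, R) = -7257 (T(k, R) = 3 + ((5*(5 + 6)**2)*(-4))*3 = 3 + ((5*11**2)*(-4))*3 = 3 + ((5*121)*(-4))*3 = 3 + (605*(-4))*3 = 3 - 2420*3 = 3 - 7260 = -7257)
(T(-3, -10) + y(5))*N(-10, 1) = (-7257 + (7 - 1*5))*(-5/2 - 10*1) = (-7257 + (7 - 5))*(-5/2 - 10) = (-7257 + 2)*(-25/2) = -7255*(-25/2) = 181375/2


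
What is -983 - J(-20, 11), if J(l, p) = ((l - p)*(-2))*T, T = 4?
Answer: -1231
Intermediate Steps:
J(l, p) = -8*l + 8*p (J(l, p) = ((l - p)*(-2))*4 = (-2*l + 2*p)*4 = -8*l + 8*p)
-983 - J(-20, 11) = -983 - (-8*(-20) + 8*11) = -983 - (160 + 88) = -983 - 1*248 = -983 - 248 = -1231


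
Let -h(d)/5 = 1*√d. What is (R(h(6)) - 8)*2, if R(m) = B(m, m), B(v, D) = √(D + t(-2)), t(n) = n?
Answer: -16 + 2*I*√(2 + 5*√6) ≈ -16.0 + 7.5492*I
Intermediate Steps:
h(d) = -5*√d
B(v, D) = √(-2 + D) (B(v, D) = √(D - 2) = √(-2 + D))
R(m) = √(-2 + m)
(R(h(6)) - 8)*2 = (√(-2 - 5*√6) - 8)*2 = (-8 + √(-2 - 5*√6))*2 = -16 + 2*√(-2 - 5*√6)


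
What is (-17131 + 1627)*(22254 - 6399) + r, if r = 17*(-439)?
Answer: -245823383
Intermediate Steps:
r = -7463
(-17131 + 1627)*(22254 - 6399) + r = (-17131 + 1627)*(22254 - 6399) - 7463 = -15504*15855 - 7463 = -245815920 - 7463 = -245823383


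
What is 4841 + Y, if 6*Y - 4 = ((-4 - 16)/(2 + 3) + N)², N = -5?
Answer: 29131/6 ≈ 4855.2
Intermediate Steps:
Y = 85/6 (Y = ⅔ + ((-4 - 16)/(2 + 3) - 5)²/6 = ⅔ + (-20/5 - 5)²/6 = ⅔ + (-20*⅕ - 5)²/6 = ⅔ + (-4 - 5)²/6 = ⅔ + (⅙)*(-9)² = ⅔ + (⅙)*81 = ⅔ + 27/2 = 85/6 ≈ 14.167)
4841 + Y = 4841 + 85/6 = 29131/6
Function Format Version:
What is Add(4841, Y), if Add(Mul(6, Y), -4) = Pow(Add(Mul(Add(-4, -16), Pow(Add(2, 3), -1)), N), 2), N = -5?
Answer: Rational(29131, 6) ≈ 4855.2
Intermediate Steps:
Y = Rational(85, 6) (Y = Add(Rational(2, 3), Mul(Rational(1, 6), Pow(Add(Mul(Add(-4, -16), Pow(Add(2, 3), -1)), -5), 2))) = Add(Rational(2, 3), Mul(Rational(1, 6), Pow(Add(Mul(-20, Pow(5, -1)), -5), 2))) = Add(Rational(2, 3), Mul(Rational(1, 6), Pow(Add(Mul(-20, Rational(1, 5)), -5), 2))) = Add(Rational(2, 3), Mul(Rational(1, 6), Pow(Add(-4, -5), 2))) = Add(Rational(2, 3), Mul(Rational(1, 6), Pow(-9, 2))) = Add(Rational(2, 3), Mul(Rational(1, 6), 81)) = Add(Rational(2, 3), Rational(27, 2)) = Rational(85, 6) ≈ 14.167)
Add(4841, Y) = Add(4841, Rational(85, 6)) = Rational(29131, 6)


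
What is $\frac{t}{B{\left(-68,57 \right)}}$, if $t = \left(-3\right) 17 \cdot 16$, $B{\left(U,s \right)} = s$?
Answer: $- \frac{272}{19} \approx -14.316$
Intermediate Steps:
$t = -816$ ($t = \left(-51\right) 16 = -816$)
$\frac{t}{B{\left(-68,57 \right)}} = - \frac{816}{57} = \left(-816\right) \frac{1}{57} = - \frac{272}{19}$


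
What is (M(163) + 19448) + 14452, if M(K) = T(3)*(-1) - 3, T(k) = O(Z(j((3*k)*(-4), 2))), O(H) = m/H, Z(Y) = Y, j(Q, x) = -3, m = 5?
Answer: 101696/3 ≈ 33899.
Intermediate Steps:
O(H) = 5/H
T(k) = -5/3 (T(k) = 5/(-3) = 5*(-⅓) = -5/3)
M(K) = -4/3 (M(K) = -5/3*(-1) - 3 = 5/3 - 3 = -4/3)
(M(163) + 19448) + 14452 = (-4/3 + 19448) + 14452 = 58340/3 + 14452 = 101696/3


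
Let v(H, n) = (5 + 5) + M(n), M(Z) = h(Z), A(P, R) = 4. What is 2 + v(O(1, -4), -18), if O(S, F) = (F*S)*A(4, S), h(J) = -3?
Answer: 9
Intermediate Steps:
M(Z) = -3
O(S, F) = 4*F*S (O(S, F) = (F*S)*4 = 4*F*S)
v(H, n) = 7 (v(H, n) = (5 + 5) - 3 = 10 - 3 = 7)
2 + v(O(1, -4), -18) = 2 + 7 = 9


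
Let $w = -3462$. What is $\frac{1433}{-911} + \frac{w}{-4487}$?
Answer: $- \frac{3275989}{4087657} \approx -0.80143$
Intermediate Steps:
$\frac{1433}{-911} + \frac{w}{-4487} = \frac{1433}{-911} - \frac{3462}{-4487} = 1433 \left(- \frac{1}{911}\right) - - \frac{3462}{4487} = - \frac{1433}{911} + \frac{3462}{4487} = - \frac{3275989}{4087657}$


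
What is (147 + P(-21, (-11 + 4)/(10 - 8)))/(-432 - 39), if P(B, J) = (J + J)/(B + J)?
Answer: -1031/3297 ≈ -0.31271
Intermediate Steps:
P(B, J) = 2*J/(B + J) (P(B, J) = (2*J)/(B + J) = 2*J/(B + J))
(147 + P(-21, (-11 + 4)/(10 - 8)))/(-432 - 39) = (147 + 2*((-11 + 4)/(10 - 8))/(-21 + (-11 + 4)/(10 - 8)))/(-432 - 39) = (147 + 2*(-7/2)/(-21 - 7/2))/(-471) = (147 + 2*(-7*½)/(-21 - 7*½))*(-1/471) = (147 + 2*(-7/2)/(-21 - 7/2))*(-1/471) = (147 + 2*(-7/2)/(-49/2))*(-1/471) = (147 + 2*(-7/2)*(-2/49))*(-1/471) = (147 + 2/7)*(-1/471) = (1031/7)*(-1/471) = -1031/3297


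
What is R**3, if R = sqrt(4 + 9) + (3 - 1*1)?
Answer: (2 + sqrt(13))**3 ≈ 176.14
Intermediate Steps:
R = 2 + sqrt(13) (R = sqrt(13) + (3 - 1) = sqrt(13) + 2 = 2 + sqrt(13) ≈ 5.6056)
R**3 = (2 + sqrt(13))**3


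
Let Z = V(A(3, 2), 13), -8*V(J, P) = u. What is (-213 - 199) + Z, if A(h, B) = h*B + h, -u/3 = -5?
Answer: -3311/8 ≈ -413.88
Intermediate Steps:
u = 15 (u = -3*(-5) = 15)
A(h, B) = h + B*h (A(h, B) = B*h + h = h + B*h)
V(J, P) = -15/8 (V(J, P) = -1/8*15 = -15/8)
Z = -15/8 ≈ -1.8750
(-213 - 199) + Z = (-213 - 199) - 15/8 = -412 - 15/8 = -3311/8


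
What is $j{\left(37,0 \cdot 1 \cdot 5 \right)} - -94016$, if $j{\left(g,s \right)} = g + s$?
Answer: $94053$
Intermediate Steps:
$j{\left(37,0 \cdot 1 \cdot 5 \right)} - -94016 = \left(37 + 0 \cdot 1 \cdot 5\right) - -94016 = \left(37 + 0 \cdot 5\right) + 94016 = \left(37 + 0\right) + 94016 = 37 + 94016 = 94053$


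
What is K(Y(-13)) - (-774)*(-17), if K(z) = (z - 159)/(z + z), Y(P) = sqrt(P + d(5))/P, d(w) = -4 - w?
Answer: -26315/2 - 2067*I*sqrt(22)/44 ≈ -13158.0 - 220.34*I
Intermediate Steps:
Y(P) = sqrt(-9 + P)/P (Y(P) = sqrt(P + (-4 - 1*5))/P = sqrt(P + (-4 - 5))/P = sqrt(P - 9)/P = sqrt(-9 + P)/P)
K(z) = (-159 + z)/(2*z) (K(z) = (-159 + z)/((2*z)) = (-159 + z)*(1/(2*z)) = (-159 + z)/(2*z))
K(Y(-13)) - (-774)*(-17) = (-159 + sqrt(-9 - 13)/(-13))/(2*((sqrt(-9 - 13)/(-13)))) - (-774)*(-17) = (-159 - I*sqrt(22)/13)/(2*((-I*sqrt(22)/13))) - 1*13158 = (-159 - I*sqrt(22)/13)/(2*((-I*sqrt(22)/13))) - 13158 = (13*I*sqrt(22)/22)*(-159 - I*sqrt(22)/13)/2 - 13158 = 13*I*sqrt(22)*(-159 - I*sqrt(22)/13)/44 - 13158 = -13158 + 13*I*sqrt(22)*(-159 - I*sqrt(22)/13)/44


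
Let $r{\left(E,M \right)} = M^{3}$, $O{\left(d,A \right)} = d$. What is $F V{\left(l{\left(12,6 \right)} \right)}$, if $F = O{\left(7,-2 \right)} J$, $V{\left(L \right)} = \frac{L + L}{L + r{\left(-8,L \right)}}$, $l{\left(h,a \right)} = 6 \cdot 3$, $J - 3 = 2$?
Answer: $\frac{14}{65} \approx 0.21538$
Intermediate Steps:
$J = 5$ ($J = 3 + 2 = 5$)
$l{\left(h,a \right)} = 18$
$V{\left(L \right)} = \frac{2 L}{L + L^{3}}$ ($V{\left(L \right)} = \frac{L + L}{L + L^{3}} = \frac{2 L}{L + L^{3}}$)
$F = 35$ ($F = 7 \cdot 5 = 35$)
$F V{\left(l{\left(12,6 \right)} \right)} = 35 \frac{2}{1 + 18^{2}} = 35 \frac{2}{1 + 324} = 35 \cdot \frac{2}{325} = \frac{14}{65}$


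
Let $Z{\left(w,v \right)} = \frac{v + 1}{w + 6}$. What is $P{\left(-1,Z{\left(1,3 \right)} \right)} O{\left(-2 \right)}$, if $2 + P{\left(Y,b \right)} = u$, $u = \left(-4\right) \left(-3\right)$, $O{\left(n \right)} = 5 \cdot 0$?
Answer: $0$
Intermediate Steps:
$Z{\left(w,v \right)} = \frac{1 + v}{6 + w}$
$O{\left(n \right)} = 0$
$u = 12$
$P{\left(Y,b \right)} = 10$ ($P{\left(Y,b \right)} = -2 + 12 = 10$)
$P{\left(-1,Z{\left(1,3 \right)} \right)} O{\left(-2 \right)} = 10 \cdot 0 = 0$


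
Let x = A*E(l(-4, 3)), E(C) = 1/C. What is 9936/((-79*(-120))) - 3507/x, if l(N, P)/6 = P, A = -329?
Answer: 3581568/18565 ≈ 192.92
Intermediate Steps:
l(N, P) = 6*P
x = -329/18 (x = -329/(6*3) = -329/18 ≈ -18.278)
9936/((-79*(-120))) - 3507/x = 9936/((-79*(-120))) - 3507/(-329/18) = 9936/9480 - 3507*(-18/329) = 9936*(1/9480) + 9018/47 = 414/395 + 9018/47 = 3581568/18565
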